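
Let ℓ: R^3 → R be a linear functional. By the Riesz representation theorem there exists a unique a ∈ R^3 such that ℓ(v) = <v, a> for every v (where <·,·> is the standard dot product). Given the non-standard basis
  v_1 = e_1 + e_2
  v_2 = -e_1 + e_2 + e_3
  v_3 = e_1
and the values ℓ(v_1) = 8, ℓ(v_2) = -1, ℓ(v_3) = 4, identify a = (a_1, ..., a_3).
a = (4, 4, -1)

Write a = (a_1, ..., a_3) in the standard basis. For each basis vector v_i, ℓ(v_i) = <v_i, a> is a linear equation in the a_j's. Collect the n equations into a matrix system V a = ℓ, where row i of V is v_i (expressed in the standard basis). Since V is invertible (lower-triangular with 1s on the diagonal, up to permutation), solve by back-substitution:
  V =
[[1, 1, 0],
 [-1, 1, 1],
 [1, 0, 0]]
  V a = (8, -1, 4)
Solving gives a = (4, 4, -1).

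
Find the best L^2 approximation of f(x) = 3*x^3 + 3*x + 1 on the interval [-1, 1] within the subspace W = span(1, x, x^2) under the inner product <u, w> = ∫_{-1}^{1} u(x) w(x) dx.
g(x) = 24*x/5 + 1

The best approximation g ∈ W is the orthogonal projection of f onto W. Writing g = a_0 + a_1 x + a_2 x^2, the coefficients solve the normal equations G · a = b where
  G_{ij} = <φ_i, φ_j> and b_i = <f, φ_i>, with φ_0 = 1, φ_1 = x, φ_2 = x^2.
G =
  [2, 0, 2/3]
  [0, 2/3, 0]
  [2/3, 0, 2/5],
b = (2, 16/5, 2/3).
Solving gives a_0 = 1, a_1 = 24/5, a_2 = 0, so
  g(x) = 24*x/5 + 1.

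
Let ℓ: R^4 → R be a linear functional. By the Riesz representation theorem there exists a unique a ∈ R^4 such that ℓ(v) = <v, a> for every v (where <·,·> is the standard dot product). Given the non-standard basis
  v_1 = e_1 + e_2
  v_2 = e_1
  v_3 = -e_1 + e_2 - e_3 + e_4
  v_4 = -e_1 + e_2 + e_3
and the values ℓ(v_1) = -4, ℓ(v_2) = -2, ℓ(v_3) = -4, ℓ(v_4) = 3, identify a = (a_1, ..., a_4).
a = (-2, -2, 3, -1)

Write a = (a_1, ..., a_4) in the standard basis. For each basis vector v_i, ℓ(v_i) = <v_i, a> is a linear equation in the a_j's. Collect the n equations into a matrix system V a = ℓ, where row i of V is v_i (expressed in the standard basis). Since V is invertible (lower-triangular with 1s on the diagonal, up to permutation), solve by back-substitution:
  V =
[[1, 1, 0, 0],
 [1, 0, 0, 0],
 [-1, 1, -1, 1],
 [-1, 1, 1, 0]]
  V a = (-4, -2, -4, 3)
Solving gives a = (-2, -2, 3, -1).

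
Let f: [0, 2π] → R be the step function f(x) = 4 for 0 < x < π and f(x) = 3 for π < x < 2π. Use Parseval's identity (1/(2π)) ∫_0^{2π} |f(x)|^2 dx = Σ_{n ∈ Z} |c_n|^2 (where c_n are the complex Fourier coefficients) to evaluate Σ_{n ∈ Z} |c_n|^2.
Σ |c_n|^2 = 25/2

Parseval equates the L^2 energy of f (normalised by 1/(2π)) with the ℓ^2 sum of its Fourier coefficients: (1/(2π)) ∫_0^{2π} |f|^2 = Σ |c_n|^2.
Compute the left side: (1/(2π)) [∫_0^π 4^2 dx + ∫_π^{2π} 3^2 dx] = (1/(2π)) · (16π + 9π) = (16 + 9)/2 = 25/2.
So Σ_{n ∈ Z} |c_n|^2 = 25/2.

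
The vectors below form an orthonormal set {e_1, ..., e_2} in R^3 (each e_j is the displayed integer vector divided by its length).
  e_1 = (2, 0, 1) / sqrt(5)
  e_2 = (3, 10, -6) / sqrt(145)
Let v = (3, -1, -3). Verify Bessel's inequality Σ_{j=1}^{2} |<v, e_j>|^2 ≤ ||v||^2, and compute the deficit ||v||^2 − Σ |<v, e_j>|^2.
Σ |<v, e_j>|^2 = 110/29; ||v||^2 = 19; deficit = 441/29

Write each e_j = u_j / sqrt(<u_j, u_j>) where u_j is the displayed integer vector. Then <v, e_j> = <v, u_j> / sqrt(<u_j, u_j>), so |<v, e_j>|^2 = <v, u_j>^2 / <u_j, u_j>.
Coefficients: <v, e_1> = 3/sqrt(5), <v, e_2> = 17/sqrt(145).
Square and sum: Σ |<v, e_j>|^2 = 110/29.
Compute ||v||^2 = v·v = 19.
Deficit = 19 − 110/29 = 441/29 ≥ 0, confirming Bessel's inequality. (The deficit equals ||v − Σ <v,e_j> e_j||^2, the squared distance from v to span{e_j}.)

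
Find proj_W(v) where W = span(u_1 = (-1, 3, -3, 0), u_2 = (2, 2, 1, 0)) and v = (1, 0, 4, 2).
proj_W(v) = (377/170, -23/34, 248/85, 0)

Set up U = [u_1 | ... | u_2] ∈ R^(4×2). The projector onto W = col(U) is P = U (U^T U)^(-1) U^T.
Compute U^T U =
  [19, 1]
  [1, 9],
and U^T v = (-13, 6).
Solve U^T U · c = U^T v for the coefficients: c = (-123/170, 127/170). The projection is proj_W(v) = U c.
Check: (v - proj_W(v)) · u_1 = 0  (should be 0).
Check: (v - proj_W(v)) · u_2 = 0  (should be 0).
Result: proj_W(v) = (377/170, -23/34, 248/85, 0).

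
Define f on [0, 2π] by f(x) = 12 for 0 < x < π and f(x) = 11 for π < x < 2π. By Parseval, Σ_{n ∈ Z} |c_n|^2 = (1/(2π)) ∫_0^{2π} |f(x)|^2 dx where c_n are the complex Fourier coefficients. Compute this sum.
Σ |c_n|^2 = 265/2

Parseval equates the L^2 energy of f (normalised by 1/(2π)) with the ℓ^2 sum of its Fourier coefficients: (1/(2π)) ∫_0^{2π} |f|^2 = Σ |c_n|^2.
Compute the left side: (1/(2π)) [∫_0^π 12^2 dx + ∫_π^{2π} 11^2 dx] = (1/(2π)) · (144π + 121π) = (144 + 121)/2 = 265/2.
So Σ_{n ∈ Z} |c_n|^2 = 265/2.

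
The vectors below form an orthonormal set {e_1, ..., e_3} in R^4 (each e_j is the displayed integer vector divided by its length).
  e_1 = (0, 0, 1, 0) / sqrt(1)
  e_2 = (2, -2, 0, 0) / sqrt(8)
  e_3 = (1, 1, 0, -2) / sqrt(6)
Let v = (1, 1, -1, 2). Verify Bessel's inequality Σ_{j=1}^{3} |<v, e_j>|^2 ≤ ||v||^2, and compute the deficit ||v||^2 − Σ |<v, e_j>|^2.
Σ |<v, e_j>|^2 = 5/3; ||v||^2 = 7; deficit = 16/3

Write each e_j = u_j / sqrt(<u_j, u_j>) where u_j is the displayed integer vector. Then <v, e_j> = <v, u_j> / sqrt(<u_j, u_j>), so |<v, e_j>|^2 = <v, u_j>^2 / <u_j, u_j>.
Coefficients: <v, e_1> = -1/sqrt(1), <v, e_2> = 0/sqrt(8), <v, e_3> = -2/sqrt(6).
Square and sum: Σ |<v, e_j>|^2 = 5/3.
Compute ||v||^2 = v·v = 7.
Deficit = 7 − 5/3 = 16/3 ≥ 0, confirming Bessel's inequality. (The deficit equals ||v − Σ <v,e_j> e_j||^2, the squared distance from v to span{e_j}.)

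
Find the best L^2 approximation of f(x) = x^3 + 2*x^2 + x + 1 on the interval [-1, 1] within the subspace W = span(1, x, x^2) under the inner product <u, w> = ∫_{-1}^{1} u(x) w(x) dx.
g(x) = 2*x^2 + 8*x/5 + 1

The best approximation g ∈ W is the orthogonal projection of f onto W. Writing g = a_0 + a_1 x + a_2 x^2, the coefficients solve the normal equations G · a = b where
  G_{ij} = <φ_i, φ_j> and b_i = <f, φ_i>, with φ_0 = 1, φ_1 = x, φ_2 = x^2.
G =
  [2, 0, 2/3]
  [0, 2/3, 0]
  [2/3, 0, 2/5],
b = (10/3, 16/15, 22/15).
Solving gives a_0 = 1, a_1 = 8/5, a_2 = 2, so
  g(x) = 2*x^2 + 8*x/5 + 1.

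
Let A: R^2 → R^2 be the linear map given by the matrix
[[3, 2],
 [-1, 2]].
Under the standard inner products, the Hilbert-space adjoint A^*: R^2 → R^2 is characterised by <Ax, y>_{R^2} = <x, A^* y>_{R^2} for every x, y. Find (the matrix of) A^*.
A^* = A^T =
[[3, -1],
 [2, 2]]

For real matrices with standard dot products, the defining identity <Ax, y> = <x, A^* y> gives (Ax)^T y = x^T (A^*) y, i.e. x^T A^T y = x^T (A^*) y. Since this holds for all x, y, we must have A^* = A^T. Therefore
A^* =
[[3, -1],
 [2, 2]].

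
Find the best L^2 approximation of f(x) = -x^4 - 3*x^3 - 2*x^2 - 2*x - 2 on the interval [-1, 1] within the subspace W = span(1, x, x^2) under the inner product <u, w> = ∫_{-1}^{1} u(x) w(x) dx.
g(x) = -20*x^2/7 - 19*x/5 - 67/35

The best approximation g ∈ W is the orthogonal projection of f onto W. Writing g = a_0 + a_1 x + a_2 x^2, the coefficients solve the normal equations G · a = b where
  G_{ij} = <φ_i, φ_j> and b_i = <f, φ_i>, with φ_0 = 1, φ_1 = x, φ_2 = x^2.
G =
  [2, 0, 2/3]
  [0, 2/3, 0]
  [2/3, 0, 2/5],
b = (-86/15, -38/15, -254/105).
Solving gives a_0 = -67/35, a_1 = -19/5, a_2 = -20/7, so
  g(x) = -20*x^2/7 - 19*x/5 - 67/35.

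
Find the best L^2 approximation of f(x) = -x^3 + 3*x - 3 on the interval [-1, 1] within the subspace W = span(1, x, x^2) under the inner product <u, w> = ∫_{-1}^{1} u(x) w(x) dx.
g(x) = 12*x/5 - 3

The best approximation g ∈ W is the orthogonal projection of f onto W. Writing g = a_0 + a_1 x + a_2 x^2, the coefficients solve the normal equations G · a = b where
  G_{ij} = <φ_i, φ_j> and b_i = <f, φ_i>, with φ_0 = 1, φ_1 = x, φ_2 = x^2.
G =
  [2, 0, 2/3]
  [0, 2/3, 0]
  [2/3, 0, 2/5],
b = (-6, 8/5, -2).
Solving gives a_0 = -3, a_1 = 12/5, a_2 = 0, so
  g(x) = 12*x/5 - 3.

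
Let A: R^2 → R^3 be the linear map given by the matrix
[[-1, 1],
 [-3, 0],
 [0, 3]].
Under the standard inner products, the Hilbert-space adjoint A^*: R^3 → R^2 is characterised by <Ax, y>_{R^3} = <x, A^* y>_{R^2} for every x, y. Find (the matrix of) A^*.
A^* = A^T =
[[-1, -3, 0],
 [1, 0, 3]]

For real matrices with standard dot products, the defining identity <Ax, y> = <x, A^* y> gives (Ax)^T y = x^T (A^*) y, i.e. x^T A^T y = x^T (A^*) y. Since this holds for all x, y, we must have A^* = A^T. Therefore
A^* =
[[-1, -3, 0],
 [1, 0, 3]].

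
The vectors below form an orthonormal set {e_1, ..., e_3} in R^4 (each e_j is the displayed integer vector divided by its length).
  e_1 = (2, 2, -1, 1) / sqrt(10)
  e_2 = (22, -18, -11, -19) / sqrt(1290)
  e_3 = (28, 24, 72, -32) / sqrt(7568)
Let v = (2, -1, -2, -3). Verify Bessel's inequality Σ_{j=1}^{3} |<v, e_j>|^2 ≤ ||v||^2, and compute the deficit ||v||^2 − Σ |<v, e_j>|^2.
Σ |<v, e_j>|^2 = 171/11; ||v||^2 = 18; deficit = 27/11

Write each e_j = u_j / sqrt(<u_j, u_j>) where u_j is the displayed integer vector. Then <v, e_j> = <v, u_j> / sqrt(<u_j, u_j>), so |<v, e_j>|^2 = <v, u_j>^2 / <u_j, u_j>.
Coefficients: <v, e_1> = 1/sqrt(10), <v, e_2> = 141/sqrt(1290), <v, e_3> = -16/sqrt(7568).
Square and sum: Σ |<v, e_j>|^2 = 171/11.
Compute ||v||^2 = v·v = 18.
Deficit = 18 − 171/11 = 27/11 ≥ 0, confirming Bessel's inequality. (The deficit equals ||v − Σ <v,e_j> e_j||^2, the squared distance from v to span{e_j}.)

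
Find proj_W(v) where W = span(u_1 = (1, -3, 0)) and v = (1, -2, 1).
proj_W(v) = (7/10, -21/10, 0)

Set up U = [u_1 | ... | u_1] ∈ R^(3×1). The projector onto W = col(U) is P = U (U^T U)^(-1) U^T.
Compute U^T U =
  [10],
and U^T v = (7).
Solve U^T U · c = U^T v for the coefficients: c = (7/10). The projection is proj_W(v) = U c.
Check: (v - proj_W(v)) · u_1 = 0  (should be 0).
Result: proj_W(v) = (7/10, -21/10, 0).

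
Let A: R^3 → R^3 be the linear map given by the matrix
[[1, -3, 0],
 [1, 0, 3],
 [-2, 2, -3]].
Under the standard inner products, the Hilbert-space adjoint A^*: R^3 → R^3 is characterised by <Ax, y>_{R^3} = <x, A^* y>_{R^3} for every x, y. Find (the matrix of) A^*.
A^* = A^T =
[[1, 1, -2],
 [-3, 0, 2],
 [0, 3, -3]]

For real matrices with standard dot products, the defining identity <Ax, y> = <x, A^* y> gives (Ax)^T y = x^T (A^*) y, i.e. x^T A^T y = x^T (A^*) y. Since this holds for all x, y, we must have A^* = A^T. Therefore
A^* =
[[1, 1, -2],
 [-3, 0, 2],
 [0, 3, -3]].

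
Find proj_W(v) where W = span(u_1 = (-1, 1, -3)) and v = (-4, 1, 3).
proj_W(v) = (4/11, -4/11, 12/11)

Set up U = [u_1 | ... | u_1] ∈ R^(3×1). The projector onto W = col(U) is P = U (U^T U)^(-1) U^T.
Compute U^T U =
  [11],
and U^T v = (-4).
Solve U^T U · c = U^T v for the coefficients: c = (-4/11). The projection is proj_W(v) = U c.
Check: (v - proj_W(v)) · u_1 = 0  (should be 0).
Result: proj_W(v) = (4/11, -4/11, 12/11).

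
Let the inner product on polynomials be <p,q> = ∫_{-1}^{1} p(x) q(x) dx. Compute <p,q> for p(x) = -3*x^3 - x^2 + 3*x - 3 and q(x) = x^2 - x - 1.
<p,q> = 52/15

Expand the product: p(x)·q(x) = -3*x^5 + 2*x^4 + 7*x^3 - 5*x^2 + 3.
∫_{-1}^{1} of each monomial x^k gives [2/(k+1) if k even, 0 if k odd]. Integrating term-by-term (or equivalently evaluating the antiderivative F(x) = -x^6/2 + 2*x^5/5 + 7*x^4/4 - 5*x^3/3 + 3*x at the endpoints):
  F(1) − F(−1) = 179/60 − (-29/60) = 52/15.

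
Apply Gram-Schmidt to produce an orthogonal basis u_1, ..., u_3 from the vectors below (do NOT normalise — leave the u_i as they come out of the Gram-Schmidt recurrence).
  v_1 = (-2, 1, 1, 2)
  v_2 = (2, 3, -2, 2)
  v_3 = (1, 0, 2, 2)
Orthogonal basis:
  u_1 = (-2, 1, 1, 2)
  u_2 = (11/5, 29/10, -21/10, 9/5)
  u_3 = (31/19, -130/209, 368/209, 222/209)

Apply the Gram-Schmidt recurrence
  u_1 = v_1
  u_i = v_i − Σ_{j<i} ((v_i · u_j) / (u_j · u_j)) · u_j.

Step by step this gives:
  u_1 = (-2, 1, 1, 2)
  u_2 = (11/5, 29/10, -21/10, 9/5)
  u_3 = (31/19, -130/209, 368/209, 222/209)

Orthogonality check:
  u_2 · u_1 = 0 (should be 0)
  u_3 · u_1 = 0 (should be 0)
  u_3 · u_2 = 0 (should be 0)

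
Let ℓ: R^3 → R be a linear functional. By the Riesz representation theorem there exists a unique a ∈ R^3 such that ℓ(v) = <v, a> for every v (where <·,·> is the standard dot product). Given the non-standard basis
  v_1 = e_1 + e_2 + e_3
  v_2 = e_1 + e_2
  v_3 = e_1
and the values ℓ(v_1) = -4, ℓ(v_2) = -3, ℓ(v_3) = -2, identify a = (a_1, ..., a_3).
a = (-2, -1, -1)

Write a = (a_1, ..., a_3) in the standard basis. For each basis vector v_i, ℓ(v_i) = <v_i, a> is a linear equation in the a_j's. Collect the n equations into a matrix system V a = ℓ, where row i of V is v_i (expressed in the standard basis). Since V is invertible (lower-triangular with 1s on the diagonal, up to permutation), solve by back-substitution:
  V =
[[1, 1, 1],
 [1, 1, 0],
 [1, 0, 0]]
  V a = (-4, -3, -2)
Solving gives a = (-2, -1, -1).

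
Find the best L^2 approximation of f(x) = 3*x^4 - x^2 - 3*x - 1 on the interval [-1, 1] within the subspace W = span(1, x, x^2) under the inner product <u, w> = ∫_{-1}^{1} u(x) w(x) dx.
g(x) = 11*x^2/7 - 3*x - 44/35

The best approximation g ∈ W is the orthogonal projection of f onto W. Writing g = a_0 + a_1 x + a_2 x^2, the coefficients solve the normal equations G · a = b where
  G_{ij} = <φ_i, φ_j> and b_i = <f, φ_i>, with φ_0 = 1, φ_1 = x, φ_2 = x^2.
G =
  [2, 0, 2/3]
  [0, 2/3, 0]
  [2/3, 0, 2/5],
b = (-22/15, -2, -22/105).
Solving gives a_0 = -44/35, a_1 = -3, a_2 = 11/7, so
  g(x) = 11*x^2/7 - 3*x - 44/35.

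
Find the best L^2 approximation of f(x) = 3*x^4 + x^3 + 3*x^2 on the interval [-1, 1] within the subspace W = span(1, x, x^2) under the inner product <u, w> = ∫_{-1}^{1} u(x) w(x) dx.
g(x) = 39*x^2/7 + 3*x/5 - 9/35

The best approximation g ∈ W is the orthogonal projection of f onto W. Writing g = a_0 + a_1 x + a_2 x^2, the coefficients solve the normal equations G · a = b where
  G_{ij} = <φ_i, φ_j> and b_i = <f, φ_i>, with φ_0 = 1, φ_1 = x, φ_2 = x^2.
G =
  [2, 0, 2/3]
  [0, 2/3, 0]
  [2/3, 0, 2/5],
b = (16/5, 2/5, 72/35).
Solving gives a_0 = -9/35, a_1 = 3/5, a_2 = 39/7, so
  g(x) = 39*x^2/7 + 3*x/5 - 9/35.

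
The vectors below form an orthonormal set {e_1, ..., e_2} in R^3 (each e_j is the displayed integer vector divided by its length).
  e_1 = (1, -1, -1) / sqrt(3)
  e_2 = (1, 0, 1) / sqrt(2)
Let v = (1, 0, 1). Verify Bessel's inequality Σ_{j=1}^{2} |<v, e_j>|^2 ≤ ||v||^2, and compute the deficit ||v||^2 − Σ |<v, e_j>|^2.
Σ |<v, e_j>|^2 = 2; ||v||^2 = 2; deficit = 0

Write each e_j = u_j / sqrt(<u_j, u_j>) where u_j is the displayed integer vector. Then <v, e_j> = <v, u_j> / sqrt(<u_j, u_j>), so |<v, e_j>|^2 = <v, u_j>^2 / <u_j, u_j>.
Coefficients: <v, e_1> = 0/sqrt(3), <v, e_2> = 2/sqrt(2).
Square and sum: Σ |<v, e_j>|^2 = 2.
Compute ||v||^2 = v·v = 2.
Deficit = 2 − 2 = 0 ≥ 0, confirming Bessel's inequality. (The deficit equals ||v − Σ <v,e_j> e_j||^2, the squared distance from v to span{e_j}.)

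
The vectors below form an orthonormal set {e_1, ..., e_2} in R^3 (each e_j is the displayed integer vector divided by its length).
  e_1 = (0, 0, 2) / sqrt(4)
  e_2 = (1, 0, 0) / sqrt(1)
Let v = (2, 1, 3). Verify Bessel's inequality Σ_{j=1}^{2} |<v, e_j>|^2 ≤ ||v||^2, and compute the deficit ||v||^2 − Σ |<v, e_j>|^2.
Σ |<v, e_j>|^2 = 13; ||v||^2 = 14; deficit = 1

Write each e_j = u_j / sqrt(<u_j, u_j>) where u_j is the displayed integer vector. Then <v, e_j> = <v, u_j> / sqrt(<u_j, u_j>), so |<v, e_j>|^2 = <v, u_j>^2 / <u_j, u_j>.
Coefficients: <v, e_1> = 6/sqrt(4), <v, e_2> = 2/sqrt(1).
Square and sum: Σ |<v, e_j>|^2 = 13.
Compute ||v||^2 = v·v = 14.
Deficit = 14 − 13 = 1 ≥ 0, confirming Bessel's inequality. (The deficit equals ||v − Σ <v,e_j> e_j||^2, the squared distance from v to span{e_j}.)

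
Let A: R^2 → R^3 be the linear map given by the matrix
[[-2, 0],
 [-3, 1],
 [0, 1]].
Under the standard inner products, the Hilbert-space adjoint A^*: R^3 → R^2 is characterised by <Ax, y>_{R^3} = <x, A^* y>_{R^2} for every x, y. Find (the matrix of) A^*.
A^* = A^T =
[[-2, -3, 0],
 [0, 1, 1]]

For real matrices with standard dot products, the defining identity <Ax, y> = <x, A^* y> gives (Ax)^T y = x^T (A^*) y, i.e. x^T A^T y = x^T (A^*) y. Since this holds for all x, y, we must have A^* = A^T. Therefore
A^* =
[[-2, -3, 0],
 [0, 1, 1]].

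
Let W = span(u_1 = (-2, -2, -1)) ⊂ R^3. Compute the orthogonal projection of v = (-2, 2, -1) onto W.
proj_W(v) = (-2/9, -2/9, -1/9)

Set up U = [u_1 | ... | u_1] ∈ R^(3×1). The projector onto W = col(U) is P = U (U^T U)^(-1) U^T.
Compute U^T U =
  [9],
and U^T v = (1).
Solve U^T U · c = U^T v for the coefficients: c = (1/9). The projection is proj_W(v) = U c.
Check: (v - proj_W(v)) · u_1 = 0  (should be 0).
Result: proj_W(v) = (-2/9, -2/9, -1/9).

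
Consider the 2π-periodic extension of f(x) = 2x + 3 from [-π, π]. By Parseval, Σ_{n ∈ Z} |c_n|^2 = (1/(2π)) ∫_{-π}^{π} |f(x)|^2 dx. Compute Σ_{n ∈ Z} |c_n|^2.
Σ |c_n|^2 = 4π^2/3 + 9

Expand and integrate term by term over [-π, π]:
  ∫ (2x)^2 dx = 4·(2π^3/3); ∫ 2·2·(3)·x dx = 0 (odd integrand); ∫ 3^2 dx = 9·2π.
So (1/(2π)) ∫_{-π}^{π} (2x + 3)^2 dx = 4π^2/3 + 9 = 4π^2/3 + 9.
Parseval ⇒ Σ |c_n|^2 = 4π^2/3 + 9.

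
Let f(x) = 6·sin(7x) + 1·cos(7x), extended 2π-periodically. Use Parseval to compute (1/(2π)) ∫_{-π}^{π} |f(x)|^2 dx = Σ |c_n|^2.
Σ |c_n|^2 = 37/2

Expand |f|^2 and use orthogonality of {sin(nx), cos(mx)} on [-π, π]:
  ∫_{-π}^{π} sin(nx)^2 dx = π, ∫ cos(mx)^2 dx = π, and cross terms integrate to 0.
So ∫_{-π}^{π} f(x)^2 dx = 6^2 · π + 1^2 · π = (36 + 1)π.
Divide by 2π: (36 + 1)/2 = 37/2.
By Parseval, this equals Σ |c_n|^2.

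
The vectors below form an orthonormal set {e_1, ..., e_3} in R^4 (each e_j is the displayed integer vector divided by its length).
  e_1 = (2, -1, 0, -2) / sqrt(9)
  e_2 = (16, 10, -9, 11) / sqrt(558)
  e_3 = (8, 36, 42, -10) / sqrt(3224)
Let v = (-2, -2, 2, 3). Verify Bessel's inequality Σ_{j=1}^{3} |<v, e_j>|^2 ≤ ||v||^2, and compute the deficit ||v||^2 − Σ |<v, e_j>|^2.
Σ |<v, e_j>|^2 = 129/13; ||v||^2 = 21; deficit = 144/13

Write each e_j = u_j / sqrt(<u_j, u_j>) where u_j is the displayed integer vector. Then <v, e_j> = <v, u_j> / sqrt(<u_j, u_j>), so |<v, e_j>|^2 = <v, u_j>^2 / <u_j, u_j>.
Coefficients: <v, e_1> = -8/sqrt(9), <v, e_2> = -37/sqrt(558), <v, e_3> = -34/sqrt(3224).
Square and sum: Σ |<v, e_j>|^2 = 129/13.
Compute ||v||^2 = v·v = 21.
Deficit = 21 − 129/13 = 144/13 ≥ 0, confirming Bessel's inequality. (The deficit equals ||v − Σ <v,e_j> e_j||^2, the squared distance from v to span{e_j}.)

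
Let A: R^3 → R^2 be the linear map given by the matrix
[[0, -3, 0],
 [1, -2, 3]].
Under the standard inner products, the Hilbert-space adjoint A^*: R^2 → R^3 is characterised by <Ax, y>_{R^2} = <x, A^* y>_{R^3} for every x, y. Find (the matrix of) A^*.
A^* = A^T =
[[0, 1],
 [-3, -2],
 [0, 3]]

For real matrices with standard dot products, the defining identity <Ax, y> = <x, A^* y> gives (Ax)^T y = x^T (A^*) y, i.e. x^T A^T y = x^T (A^*) y. Since this holds for all x, y, we must have A^* = A^T. Therefore
A^* =
[[0, 1],
 [-3, -2],
 [0, 3]].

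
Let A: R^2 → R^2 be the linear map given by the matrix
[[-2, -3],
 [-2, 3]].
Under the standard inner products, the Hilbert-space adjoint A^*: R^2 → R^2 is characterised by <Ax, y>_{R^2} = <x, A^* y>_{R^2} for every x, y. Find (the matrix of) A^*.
A^* = A^T =
[[-2, -2],
 [-3, 3]]

For real matrices with standard dot products, the defining identity <Ax, y> = <x, A^* y> gives (Ax)^T y = x^T (A^*) y, i.e. x^T A^T y = x^T (A^*) y. Since this holds for all x, y, we must have A^* = A^T. Therefore
A^* =
[[-2, -2],
 [-3, 3]].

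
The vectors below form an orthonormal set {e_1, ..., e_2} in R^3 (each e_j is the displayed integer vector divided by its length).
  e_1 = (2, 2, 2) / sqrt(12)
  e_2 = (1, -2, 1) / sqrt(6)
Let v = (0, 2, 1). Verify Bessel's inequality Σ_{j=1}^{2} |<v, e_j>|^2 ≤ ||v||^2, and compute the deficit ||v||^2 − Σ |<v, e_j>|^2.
Σ |<v, e_j>|^2 = 9/2; ||v||^2 = 5; deficit = 1/2

Write each e_j = u_j / sqrt(<u_j, u_j>) where u_j is the displayed integer vector. Then <v, e_j> = <v, u_j> / sqrt(<u_j, u_j>), so |<v, e_j>|^2 = <v, u_j>^2 / <u_j, u_j>.
Coefficients: <v, e_1> = 6/sqrt(12), <v, e_2> = -3/sqrt(6).
Square and sum: Σ |<v, e_j>|^2 = 9/2.
Compute ||v||^2 = v·v = 5.
Deficit = 5 − 9/2 = 1/2 ≥ 0, confirming Bessel's inequality. (The deficit equals ||v − Σ <v,e_j> e_j||^2, the squared distance from v to span{e_j}.)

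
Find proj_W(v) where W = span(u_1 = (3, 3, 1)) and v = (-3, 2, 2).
proj_W(v) = (-3/19, -3/19, -1/19)

Set up U = [u_1 | ... | u_1] ∈ R^(3×1). The projector onto W = col(U) is P = U (U^T U)^(-1) U^T.
Compute U^T U =
  [19],
and U^T v = (-1).
Solve U^T U · c = U^T v for the coefficients: c = (-1/19). The projection is proj_W(v) = U c.
Check: (v - proj_W(v)) · u_1 = 0  (should be 0).
Result: proj_W(v) = (-3/19, -3/19, -1/19).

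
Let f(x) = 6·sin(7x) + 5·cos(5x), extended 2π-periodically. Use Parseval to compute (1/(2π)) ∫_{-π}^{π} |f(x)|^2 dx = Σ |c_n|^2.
Σ |c_n|^2 = 61/2

Expand |f|^2 and use orthogonality of {sin(nx), cos(mx)} on [-π, π]:
  ∫_{-π}^{π} sin(nx)^2 dx = π, ∫ cos(mx)^2 dx = π, and cross terms integrate to 0.
So ∫_{-π}^{π} f(x)^2 dx = 6^2 · π + 5^2 · π = (36 + 25)π.
Divide by 2π: (36 + 25)/2 = 61/2.
By Parseval, this equals Σ |c_n|^2.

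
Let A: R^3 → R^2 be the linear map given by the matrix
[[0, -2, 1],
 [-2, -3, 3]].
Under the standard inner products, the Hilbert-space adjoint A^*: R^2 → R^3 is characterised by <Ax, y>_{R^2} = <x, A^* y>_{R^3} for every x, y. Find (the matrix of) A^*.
A^* = A^T =
[[0, -2],
 [-2, -3],
 [1, 3]]

For real matrices with standard dot products, the defining identity <Ax, y> = <x, A^* y> gives (Ax)^T y = x^T (A^*) y, i.e. x^T A^T y = x^T (A^*) y. Since this holds for all x, y, we must have A^* = A^T. Therefore
A^* =
[[0, -2],
 [-2, -3],
 [1, 3]].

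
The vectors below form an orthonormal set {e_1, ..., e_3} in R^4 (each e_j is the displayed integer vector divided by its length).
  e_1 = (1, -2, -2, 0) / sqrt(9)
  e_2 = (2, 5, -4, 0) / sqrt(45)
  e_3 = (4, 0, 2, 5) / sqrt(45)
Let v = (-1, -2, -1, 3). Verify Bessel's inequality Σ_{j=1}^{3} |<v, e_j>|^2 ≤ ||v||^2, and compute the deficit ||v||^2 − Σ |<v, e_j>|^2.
Σ |<v, e_j>|^2 = 6; ||v||^2 = 15; deficit = 9

Write each e_j = u_j / sqrt(<u_j, u_j>) where u_j is the displayed integer vector. Then <v, e_j> = <v, u_j> / sqrt(<u_j, u_j>), so |<v, e_j>|^2 = <v, u_j>^2 / <u_j, u_j>.
Coefficients: <v, e_1> = 5/sqrt(9), <v, e_2> = -8/sqrt(45), <v, e_3> = 9/sqrt(45).
Square and sum: Σ |<v, e_j>|^2 = 6.
Compute ||v||^2 = v·v = 15.
Deficit = 15 − 6 = 9 ≥ 0, confirming Bessel's inequality. (The deficit equals ||v − Σ <v,e_j> e_j||^2, the squared distance from v to span{e_j}.)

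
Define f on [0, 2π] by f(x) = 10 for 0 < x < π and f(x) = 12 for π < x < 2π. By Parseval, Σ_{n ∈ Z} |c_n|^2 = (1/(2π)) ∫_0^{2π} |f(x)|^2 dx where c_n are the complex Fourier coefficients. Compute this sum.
Σ |c_n|^2 = 122

Parseval equates the L^2 energy of f (normalised by 1/(2π)) with the ℓ^2 sum of its Fourier coefficients: (1/(2π)) ∫_0^{2π} |f|^2 = Σ |c_n|^2.
Compute the left side: (1/(2π)) [∫_0^π 10^2 dx + ∫_π^{2π} 12^2 dx] = (1/(2π)) · (100π + 144π) = (100 + 144)/2 = 122.
So Σ_{n ∈ Z} |c_n|^2 = 122.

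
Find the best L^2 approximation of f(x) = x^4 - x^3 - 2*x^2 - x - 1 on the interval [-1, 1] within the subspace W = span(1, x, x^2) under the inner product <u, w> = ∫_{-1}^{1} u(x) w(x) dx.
g(x) = -8*x^2/7 - 8*x/5 - 38/35

The best approximation g ∈ W is the orthogonal projection of f onto W. Writing g = a_0 + a_1 x + a_2 x^2, the coefficients solve the normal equations G · a = b where
  G_{ij} = <φ_i, φ_j> and b_i = <f, φ_i>, with φ_0 = 1, φ_1 = x, φ_2 = x^2.
G =
  [2, 0, 2/3]
  [0, 2/3, 0]
  [2/3, 0, 2/5],
b = (-44/15, -16/15, -124/105).
Solving gives a_0 = -38/35, a_1 = -8/5, a_2 = -8/7, so
  g(x) = -8*x^2/7 - 8*x/5 - 38/35.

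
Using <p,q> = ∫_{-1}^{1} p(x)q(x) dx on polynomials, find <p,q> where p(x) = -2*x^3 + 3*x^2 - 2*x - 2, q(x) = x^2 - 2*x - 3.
<p,q> = 152/15

Expand the product: p(x)·q(x) = -2*x^5 + 7*x^4 - 2*x^3 - 7*x^2 + 10*x + 6.
∫_{-1}^{1} of each monomial x^k gives [2/(k+1) if k even, 0 if k odd]. Integrating term-by-term (or equivalently evaluating the antiderivative F(x) = -x^6/3 + 7*x^5/5 - x^4/2 - 7*x^3/3 + 5*x^2 + 6*x at the endpoints):
  F(1) − F(−1) = 277/30 − (-9/10) = 152/15.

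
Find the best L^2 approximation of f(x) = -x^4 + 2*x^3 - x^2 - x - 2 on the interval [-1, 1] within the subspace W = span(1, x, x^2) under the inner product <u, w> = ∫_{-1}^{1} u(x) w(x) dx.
g(x) = -13*x^2/7 + x/5 - 67/35

The best approximation g ∈ W is the orthogonal projection of f onto W. Writing g = a_0 + a_1 x + a_2 x^2, the coefficients solve the normal equations G · a = b where
  G_{ij} = <φ_i, φ_j> and b_i = <f, φ_i>, with φ_0 = 1, φ_1 = x, φ_2 = x^2.
G =
  [2, 0, 2/3]
  [0, 2/3, 0]
  [2/3, 0, 2/5],
b = (-76/15, 2/15, -212/105).
Solving gives a_0 = -67/35, a_1 = 1/5, a_2 = -13/7, so
  g(x) = -13*x^2/7 + x/5 - 67/35.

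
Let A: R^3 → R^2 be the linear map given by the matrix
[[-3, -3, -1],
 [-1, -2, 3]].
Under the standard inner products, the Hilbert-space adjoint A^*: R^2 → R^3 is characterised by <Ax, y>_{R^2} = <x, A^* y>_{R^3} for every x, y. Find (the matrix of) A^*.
A^* = A^T =
[[-3, -1],
 [-3, -2],
 [-1, 3]]

For real matrices with standard dot products, the defining identity <Ax, y> = <x, A^* y> gives (Ax)^T y = x^T (A^*) y, i.e. x^T A^T y = x^T (A^*) y. Since this holds for all x, y, we must have A^* = A^T. Therefore
A^* =
[[-3, -1],
 [-3, -2],
 [-1, 3]].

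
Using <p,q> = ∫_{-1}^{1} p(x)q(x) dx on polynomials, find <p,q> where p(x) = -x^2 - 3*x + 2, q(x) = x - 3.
<p,q> = -12

Expand the product: p(x)·q(x) = -x^3 + 11*x - 6.
∫_{-1}^{1} of each monomial x^k gives [2/(k+1) if k even, 0 if k odd]. Integrating term-by-term (or equivalently evaluating the antiderivative F(x) = -x^4/4 + 11*x^2/2 - 6*x at the endpoints):
  F(1) − F(−1) = -3/4 − (45/4) = -12.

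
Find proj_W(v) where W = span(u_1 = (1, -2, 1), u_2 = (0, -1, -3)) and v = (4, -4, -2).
proj_W(v) = (110/59, -290/59, -100/59)

Set up U = [u_1 | ... | u_2] ∈ R^(3×2). The projector onto W = col(U) is P = U (U^T U)^(-1) U^T.
Compute U^T U =
  [6, -1]
  [-1, 10],
and U^T v = (10, 10).
Solve U^T U · c = U^T v for the coefficients: c = (110/59, 70/59). The projection is proj_W(v) = U c.
Check: (v - proj_W(v)) · u_1 = 0  (should be 0).
Check: (v - proj_W(v)) · u_2 = 0  (should be 0).
Result: proj_W(v) = (110/59, -290/59, -100/59).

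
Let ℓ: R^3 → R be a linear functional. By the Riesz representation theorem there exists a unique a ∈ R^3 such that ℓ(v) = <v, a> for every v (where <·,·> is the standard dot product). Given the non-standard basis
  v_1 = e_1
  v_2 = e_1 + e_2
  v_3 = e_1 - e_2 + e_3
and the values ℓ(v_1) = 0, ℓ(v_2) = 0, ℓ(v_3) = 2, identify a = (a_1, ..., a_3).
a = (0, 0, 2)

Write a = (a_1, ..., a_3) in the standard basis. For each basis vector v_i, ℓ(v_i) = <v_i, a> is a linear equation in the a_j's. Collect the n equations into a matrix system V a = ℓ, where row i of V is v_i (expressed in the standard basis). Since V is invertible (lower-triangular with 1s on the diagonal, up to permutation), solve by back-substitution:
  V =
[[1, 0, 0],
 [1, 1, 0],
 [1, -1, 1]]
  V a = (0, 0, 2)
Solving gives a = (0, 0, 2).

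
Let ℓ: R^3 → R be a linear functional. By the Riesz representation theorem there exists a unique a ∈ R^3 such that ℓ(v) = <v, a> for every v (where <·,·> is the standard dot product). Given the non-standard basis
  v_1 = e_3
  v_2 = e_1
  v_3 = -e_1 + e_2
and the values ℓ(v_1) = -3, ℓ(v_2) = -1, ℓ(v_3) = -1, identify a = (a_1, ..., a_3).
a = (-1, -2, -3)

Write a = (a_1, ..., a_3) in the standard basis. For each basis vector v_i, ℓ(v_i) = <v_i, a> is a linear equation in the a_j's. Collect the n equations into a matrix system V a = ℓ, where row i of V is v_i (expressed in the standard basis). Since V is invertible (lower-triangular with 1s on the diagonal, up to permutation), solve by back-substitution:
  V =
[[0, 0, 1],
 [1, 0, 0],
 [-1, 1, 0]]
  V a = (-3, -1, -1)
Solving gives a = (-1, -2, -3).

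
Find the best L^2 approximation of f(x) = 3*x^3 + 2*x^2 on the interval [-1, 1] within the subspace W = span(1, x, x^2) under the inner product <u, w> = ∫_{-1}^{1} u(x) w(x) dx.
g(x) = 2*x^2 + 9*x/5

The best approximation g ∈ W is the orthogonal projection of f onto W. Writing g = a_0 + a_1 x + a_2 x^2, the coefficients solve the normal equations G · a = b where
  G_{ij} = <φ_i, φ_j> and b_i = <f, φ_i>, with φ_0 = 1, φ_1 = x, φ_2 = x^2.
G =
  [2, 0, 2/3]
  [0, 2/3, 0]
  [2/3, 0, 2/5],
b = (4/3, 6/5, 4/5).
Solving gives a_0 = 0, a_1 = 9/5, a_2 = 2, so
  g(x) = 2*x^2 + 9*x/5.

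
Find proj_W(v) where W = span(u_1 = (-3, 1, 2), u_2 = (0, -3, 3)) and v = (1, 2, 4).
proj_W(v) = (-4/3, -1/3, 5/3)

Set up U = [u_1 | ... | u_2] ∈ R^(3×2). The projector onto W = col(U) is P = U (U^T U)^(-1) U^T.
Compute U^T U =
  [14, 3]
  [3, 18],
and U^T v = (7, 6).
Solve U^T U · c = U^T v for the coefficients: c = (4/9, 7/27). The projection is proj_W(v) = U c.
Check: (v - proj_W(v)) · u_1 = 0  (should be 0).
Check: (v - proj_W(v)) · u_2 = 0  (should be 0).
Result: proj_W(v) = (-4/3, -1/3, 5/3).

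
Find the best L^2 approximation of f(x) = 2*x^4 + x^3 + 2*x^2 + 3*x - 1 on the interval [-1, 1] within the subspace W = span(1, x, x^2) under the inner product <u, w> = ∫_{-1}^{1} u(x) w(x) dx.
g(x) = 26*x^2/7 + 18*x/5 - 41/35

The best approximation g ∈ W is the orthogonal projection of f onto W. Writing g = a_0 + a_1 x + a_2 x^2, the coefficients solve the normal equations G · a = b where
  G_{ij} = <φ_i, φ_j> and b_i = <f, φ_i>, with φ_0 = 1, φ_1 = x, φ_2 = x^2.
G =
  [2, 0, 2/3]
  [0, 2/3, 0]
  [2/3, 0, 2/5],
b = (2/15, 12/5, 74/105).
Solving gives a_0 = -41/35, a_1 = 18/5, a_2 = 26/7, so
  g(x) = 26*x^2/7 + 18*x/5 - 41/35.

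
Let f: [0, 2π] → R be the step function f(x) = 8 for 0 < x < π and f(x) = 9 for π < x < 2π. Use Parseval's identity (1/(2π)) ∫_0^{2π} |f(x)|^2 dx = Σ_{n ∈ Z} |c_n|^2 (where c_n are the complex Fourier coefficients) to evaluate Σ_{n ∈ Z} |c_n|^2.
Σ |c_n|^2 = 145/2

Parseval equates the L^2 energy of f (normalised by 1/(2π)) with the ℓ^2 sum of its Fourier coefficients: (1/(2π)) ∫_0^{2π} |f|^2 = Σ |c_n|^2.
Compute the left side: (1/(2π)) [∫_0^π 8^2 dx + ∫_π^{2π} 9^2 dx] = (1/(2π)) · (64π + 81π) = (64 + 81)/2 = 145/2.
So Σ_{n ∈ Z} |c_n|^2 = 145/2.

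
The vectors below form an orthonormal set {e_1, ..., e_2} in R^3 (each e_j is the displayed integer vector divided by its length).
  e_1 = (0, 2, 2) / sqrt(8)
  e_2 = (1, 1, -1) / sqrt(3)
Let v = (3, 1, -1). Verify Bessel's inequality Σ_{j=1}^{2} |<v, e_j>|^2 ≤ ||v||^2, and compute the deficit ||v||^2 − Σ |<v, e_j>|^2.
Σ |<v, e_j>|^2 = 25/3; ||v||^2 = 11; deficit = 8/3

Write each e_j = u_j / sqrt(<u_j, u_j>) where u_j is the displayed integer vector. Then <v, e_j> = <v, u_j> / sqrt(<u_j, u_j>), so |<v, e_j>|^2 = <v, u_j>^2 / <u_j, u_j>.
Coefficients: <v, e_1> = 0/sqrt(8), <v, e_2> = 5/sqrt(3).
Square and sum: Σ |<v, e_j>|^2 = 25/3.
Compute ||v||^2 = v·v = 11.
Deficit = 11 − 25/3 = 8/3 ≥ 0, confirming Bessel's inequality. (The deficit equals ||v − Σ <v,e_j> e_j||^2, the squared distance from v to span{e_j}.)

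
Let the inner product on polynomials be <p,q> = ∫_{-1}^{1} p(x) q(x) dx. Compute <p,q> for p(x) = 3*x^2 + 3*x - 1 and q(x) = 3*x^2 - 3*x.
<p,q> = -22/5

Expand the product: p(x)·q(x) = 9*x^4 - 12*x^2 + 3*x.
∫_{-1}^{1} of each monomial x^k gives [2/(k+1) if k even, 0 if k odd]. Integrating term-by-term (or equivalently evaluating the antiderivative F(x) = 9*x^5/5 - 4*x^3 + 3*x^2/2 at the endpoints):
  F(1) − F(−1) = -7/10 − (37/10) = -22/5.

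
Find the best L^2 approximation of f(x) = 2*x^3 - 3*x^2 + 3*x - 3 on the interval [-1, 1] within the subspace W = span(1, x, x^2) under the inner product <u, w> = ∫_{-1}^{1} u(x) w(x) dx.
g(x) = -3*x^2 + 21*x/5 - 3

The best approximation g ∈ W is the orthogonal projection of f onto W. Writing g = a_0 + a_1 x + a_2 x^2, the coefficients solve the normal equations G · a = b where
  G_{ij} = <φ_i, φ_j> and b_i = <f, φ_i>, with φ_0 = 1, φ_1 = x, φ_2 = x^2.
G =
  [2, 0, 2/3]
  [0, 2/3, 0]
  [2/3, 0, 2/5],
b = (-8, 14/5, -16/5).
Solving gives a_0 = -3, a_1 = 21/5, a_2 = -3, so
  g(x) = -3*x^2 + 21*x/5 - 3.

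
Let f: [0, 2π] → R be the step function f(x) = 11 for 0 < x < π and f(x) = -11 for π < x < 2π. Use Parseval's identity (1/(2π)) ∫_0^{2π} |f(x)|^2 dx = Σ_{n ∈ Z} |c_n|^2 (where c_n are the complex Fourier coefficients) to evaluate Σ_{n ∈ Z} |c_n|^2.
Σ |c_n|^2 = 121

Parseval equates the L^2 energy of f (normalised by 1/(2π)) with the ℓ^2 sum of its Fourier coefficients: (1/(2π)) ∫_0^{2π} |f|^2 = Σ |c_n|^2.
Compute the left side: (1/(2π)) [∫_0^π 11^2 dx + ∫_π^{2π} (-11)^2 dx] = (1/(2π)) · (121π + 121π) = (121 + 121)/2 = 121.
So Σ_{n ∈ Z} |c_n|^2 = 121.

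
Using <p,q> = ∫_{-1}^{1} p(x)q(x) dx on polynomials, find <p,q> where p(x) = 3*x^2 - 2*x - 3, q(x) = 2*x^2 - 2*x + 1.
<p,q> = -44/15

Expand the product: p(x)·q(x) = 6*x^4 - 10*x^3 + x^2 + 4*x - 3.
∫_{-1}^{1} of each monomial x^k gives [2/(k+1) if k even, 0 if k odd]. Integrating term-by-term (or equivalently evaluating the antiderivative F(x) = 6*x^5/5 - 5*x^4/2 + x^3/3 + 2*x^2 - 3*x at the endpoints):
  F(1) − F(−1) = -59/30 − (29/30) = -44/15.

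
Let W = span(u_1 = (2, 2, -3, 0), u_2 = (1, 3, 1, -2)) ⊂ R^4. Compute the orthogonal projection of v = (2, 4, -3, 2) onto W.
proj_W(v) = (287/115, 301/115, -413/115, -14/115)

Set up U = [u_1 | ... | u_2] ∈ R^(4×2). The projector onto W = col(U) is P = U (U^T U)^(-1) U^T.
Compute U^T U =
  [17, 5]
  [5, 15],
and U^T v = (21, 7).
Solve U^T U · c = U^T v for the coefficients: c = (28/23, 7/115). The projection is proj_W(v) = U c.
Check: (v - proj_W(v)) · u_1 = 0  (should be 0).
Check: (v - proj_W(v)) · u_2 = 0  (should be 0).
Result: proj_W(v) = (287/115, 301/115, -413/115, -14/115).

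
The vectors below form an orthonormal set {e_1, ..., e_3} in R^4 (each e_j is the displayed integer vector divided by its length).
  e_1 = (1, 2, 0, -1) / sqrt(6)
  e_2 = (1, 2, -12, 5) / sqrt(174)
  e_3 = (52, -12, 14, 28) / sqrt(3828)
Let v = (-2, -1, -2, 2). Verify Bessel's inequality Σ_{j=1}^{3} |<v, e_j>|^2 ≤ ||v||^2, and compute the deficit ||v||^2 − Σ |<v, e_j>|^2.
Σ |<v, e_j>|^2 = 404/33; ||v||^2 = 13; deficit = 25/33

Write each e_j = u_j / sqrt(<u_j, u_j>) where u_j is the displayed integer vector. Then <v, e_j> = <v, u_j> / sqrt(<u_j, u_j>), so |<v, e_j>|^2 = <v, u_j>^2 / <u_j, u_j>.
Coefficients: <v, e_1> = -6/sqrt(6), <v, e_2> = 30/sqrt(174), <v, e_3> = -64/sqrt(3828).
Square and sum: Σ |<v, e_j>|^2 = 404/33.
Compute ||v||^2 = v·v = 13.
Deficit = 13 − 404/33 = 25/33 ≥ 0, confirming Bessel's inequality. (The deficit equals ||v − Σ <v,e_j> e_j||^2, the squared distance from v to span{e_j}.)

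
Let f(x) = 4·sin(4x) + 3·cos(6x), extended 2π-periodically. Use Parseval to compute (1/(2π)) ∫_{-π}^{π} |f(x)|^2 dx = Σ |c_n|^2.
Σ |c_n|^2 = 25/2

Expand |f|^2 and use orthogonality of {sin(nx), cos(mx)} on [-π, π]:
  ∫_{-π}^{π} sin(nx)^2 dx = π, ∫ cos(mx)^2 dx = π, and cross terms integrate to 0.
So ∫_{-π}^{π} f(x)^2 dx = 4^2 · π + 3^2 · π = (16 + 9)π.
Divide by 2π: (16 + 9)/2 = 25/2.
By Parseval, this equals Σ |c_n|^2.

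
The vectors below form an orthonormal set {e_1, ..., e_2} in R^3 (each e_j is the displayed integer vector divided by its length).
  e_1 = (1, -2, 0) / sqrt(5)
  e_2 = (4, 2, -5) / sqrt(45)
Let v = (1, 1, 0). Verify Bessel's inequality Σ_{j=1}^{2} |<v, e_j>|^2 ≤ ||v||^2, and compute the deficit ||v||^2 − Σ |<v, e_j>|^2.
Σ |<v, e_j>|^2 = 1; ||v||^2 = 2; deficit = 1

Write each e_j = u_j / sqrt(<u_j, u_j>) where u_j is the displayed integer vector. Then <v, e_j> = <v, u_j> / sqrt(<u_j, u_j>), so |<v, e_j>|^2 = <v, u_j>^2 / <u_j, u_j>.
Coefficients: <v, e_1> = -1/sqrt(5), <v, e_2> = 6/sqrt(45).
Square and sum: Σ |<v, e_j>|^2 = 1.
Compute ||v||^2 = v·v = 2.
Deficit = 2 − 1 = 1 ≥ 0, confirming Bessel's inequality. (The deficit equals ||v − Σ <v,e_j> e_j||^2, the squared distance from v to span{e_j}.)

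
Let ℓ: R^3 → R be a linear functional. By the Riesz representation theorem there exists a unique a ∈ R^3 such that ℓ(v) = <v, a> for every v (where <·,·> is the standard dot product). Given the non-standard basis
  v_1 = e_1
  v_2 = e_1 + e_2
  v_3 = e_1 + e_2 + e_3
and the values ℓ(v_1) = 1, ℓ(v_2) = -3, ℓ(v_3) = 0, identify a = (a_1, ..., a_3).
a = (1, -4, 3)

Write a = (a_1, ..., a_3) in the standard basis. For each basis vector v_i, ℓ(v_i) = <v_i, a> is a linear equation in the a_j's. Collect the n equations into a matrix system V a = ℓ, where row i of V is v_i (expressed in the standard basis). Since V is invertible (lower-triangular with 1s on the diagonal, up to permutation), solve by back-substitution:
  V =
[[1, 0, 0],
 [1, 1, 0],
 [1, 1, 1]]
  V a = (1, -3, 0)
Solving gives a = (1, -4, 3).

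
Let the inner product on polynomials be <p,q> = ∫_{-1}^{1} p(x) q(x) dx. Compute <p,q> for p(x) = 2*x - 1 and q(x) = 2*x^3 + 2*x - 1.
<p,q> = 94/15

Expand the product: p(x)·q(x) = 4*x^4 - 2*x^3 + 4*x^2 - 4*x + 1.
∫_{-1}^{1} of each monomial x^k gives [2/(k+1) if k even, 0 if k odd]. Integrating term-by-term (or equivalently evaluating the antiderivative F(x) = 4*x^5/5 - x^4/2 + 4*x^3/3 - 2*x^2 + x at the endpoints):
  F(1) − F(−1) = 19/30 − (-169/30) = 94/15.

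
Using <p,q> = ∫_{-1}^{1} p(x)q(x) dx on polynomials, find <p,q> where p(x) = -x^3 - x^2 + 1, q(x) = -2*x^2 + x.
<p,q> = -14/15

Expand the product: p(x)·q(x) = 2*x^5 + x^4 - x^3 - 2*x^2 + x.
∫_{-1}^{1} of each monomial x^k gives [2/(k+1) if k even, 0 if k odd]. Integrating term-by-term (or equivalently evaluating the antiderivative F(x) = x^6/3 + x^5/5 - x^4/4 - 2*x^3/3 + x^2/2 at the endpoints):
  F(1) − F(−1) = 7/60 − (21/20) = -14/15.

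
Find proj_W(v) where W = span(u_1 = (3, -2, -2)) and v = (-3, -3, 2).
proj_W(v) = (-21/17, 14/17, 14/17)

Set up U = [u_1 | ... | u_1] ∈ R^(3×1). The projector onto W = col(U) is P = U (U^T U)^(-1) U^T.
Compute U^T U =
  [17],
and U^T v = (-7).
Solve U^T U · c = U^T v for the coefficients: c = (-7/17). The projection is proj_W(v) = U c.
Check: (v - proj_W(v)) · u_1 = 0  (should be 0).
Result: proj_W(v) = (-21/17, 14/17, 14/17).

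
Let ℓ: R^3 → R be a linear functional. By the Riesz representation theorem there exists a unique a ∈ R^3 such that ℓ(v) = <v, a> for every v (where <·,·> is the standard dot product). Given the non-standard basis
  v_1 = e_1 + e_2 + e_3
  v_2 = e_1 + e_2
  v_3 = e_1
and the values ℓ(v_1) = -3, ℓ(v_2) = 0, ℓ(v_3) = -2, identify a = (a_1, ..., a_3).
a = (-2, 2, -3)

Write a = (a_1, ..., a_3) in the standard basis. For each basis vector v_i, ℓ(v_i) = <v_i, a> is a linear equation in the a_j's. Collect the n equations into a matrix system V a = ℓ, where row i of V is v_i (expressed in the standard basis). Since V is invertible (lower-triangular with 1s on the diagonal, up to permutation), solve by back-substitution:
  V =
[[1, 1, 1],
 [1, 1, 0],
 [1, 0, 0]]
  V a = (-3, 0, -2)
Solving gives a = (-2, 2, -3).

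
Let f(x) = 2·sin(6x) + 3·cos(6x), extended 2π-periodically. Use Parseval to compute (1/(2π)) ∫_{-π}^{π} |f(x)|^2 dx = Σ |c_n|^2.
Σ |c_n|^2 = 13/2

Expand |f|^2 and use orthogonality of {sin(nx), cos(mx)} on [-π, π]:
  ∫_{-π}^{π} sin(nx)^2 dx = π, ∫ cos(mx)^2 dx = π, and cross terms integrate to 0.
So ∫_{-π}^{π} f(x)^2 dx = 2^2 · π + 3^2 · π = (4 + 9)π.
Divide by 2π: (4 + 9)/2 = 13/2.
By Parseval, this equals Σ |c_n|^2.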